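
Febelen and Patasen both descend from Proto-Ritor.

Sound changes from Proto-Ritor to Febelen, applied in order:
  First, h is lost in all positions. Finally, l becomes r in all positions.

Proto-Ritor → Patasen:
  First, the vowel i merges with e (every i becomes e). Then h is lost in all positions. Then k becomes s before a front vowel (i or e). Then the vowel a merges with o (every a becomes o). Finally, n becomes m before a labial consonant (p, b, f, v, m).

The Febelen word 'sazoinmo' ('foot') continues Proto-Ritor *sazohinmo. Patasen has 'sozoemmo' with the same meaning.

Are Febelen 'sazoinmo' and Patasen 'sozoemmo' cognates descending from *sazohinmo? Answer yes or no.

Derive the expected Patasen reflex of *sazohinmo:
Patasen: *sazohinmo > sazohenmo > sazoenmo > sozoenmo > sozoemmo  (by vowel merger, h-loss, vowel merger, nasal place assimilation)
Patasen 'sozoemmo' matches the regular reflex exactly, so the pair is cognate.

yes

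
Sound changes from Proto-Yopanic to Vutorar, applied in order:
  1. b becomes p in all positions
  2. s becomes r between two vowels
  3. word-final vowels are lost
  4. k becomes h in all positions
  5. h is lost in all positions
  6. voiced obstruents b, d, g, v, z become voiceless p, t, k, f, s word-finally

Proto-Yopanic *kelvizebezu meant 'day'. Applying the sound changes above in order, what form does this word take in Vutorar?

elvizepes

Vutorar: *kelvizebezu > kelvizepezu > kelvizepez > helvizepez > elvizepez > elvizepes  (by unconditioned shift, apocope, unconditioned shift, h-loss, final devoicing)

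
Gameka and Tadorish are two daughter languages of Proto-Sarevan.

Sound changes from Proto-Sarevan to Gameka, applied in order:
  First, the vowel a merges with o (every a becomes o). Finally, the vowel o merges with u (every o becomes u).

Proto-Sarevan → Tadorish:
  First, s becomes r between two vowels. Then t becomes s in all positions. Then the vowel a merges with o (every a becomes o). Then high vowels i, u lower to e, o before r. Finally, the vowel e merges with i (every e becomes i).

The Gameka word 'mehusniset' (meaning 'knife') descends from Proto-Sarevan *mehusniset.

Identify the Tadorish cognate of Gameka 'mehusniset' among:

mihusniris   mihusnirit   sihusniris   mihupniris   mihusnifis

mihusniris

Tadorish: *mehusniset
  mehusniset → mehusniret   [rhotacism]
  mehusniret → mehusnires   [unconditioned shift]
  mehusnires (rule 3 does not apply)
  mehusnires → mehusneres   [pre-rhotic lowering]
  mehusneres → mihusniris   [vowel merger]
  giving Tadorish mihusniris.
The other candidates each miss or misapply at least one Tadorish change.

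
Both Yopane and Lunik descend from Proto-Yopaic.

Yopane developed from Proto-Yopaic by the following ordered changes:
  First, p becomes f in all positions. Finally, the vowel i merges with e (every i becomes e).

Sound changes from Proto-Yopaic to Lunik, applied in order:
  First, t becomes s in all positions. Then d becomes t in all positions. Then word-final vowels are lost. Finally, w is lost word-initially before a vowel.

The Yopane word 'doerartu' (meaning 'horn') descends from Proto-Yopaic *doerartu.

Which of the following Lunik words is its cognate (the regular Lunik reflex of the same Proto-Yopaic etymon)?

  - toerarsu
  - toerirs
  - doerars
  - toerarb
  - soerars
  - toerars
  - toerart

toerars

Lunik: *doerartu
  doerartu → doerarsu   [unconditioned shift]
  doerarsu → toerarsu   [unconditioned shift]
  toerarsu → toerars   [apocope]
  toerars (rule 4 does not apply)
  giving Lunik toerars.
Among the options, 'toerars' alone shows every Lunik change applied in order.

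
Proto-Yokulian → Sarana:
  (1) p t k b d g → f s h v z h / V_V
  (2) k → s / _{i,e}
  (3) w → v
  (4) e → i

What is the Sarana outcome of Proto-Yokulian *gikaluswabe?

gihalusvavi

Sarana: start from *gikaluswabe.
  rule 1 (intervocalic lenition): gikaluswabe → gihaluswave
  rule 2: no change — gihaluswave
  rule 3 (unconditioned shift): gihaluswave → gihalusvave
  rule 4 (vowel merger): gihalusvave → gihalusvavi
  ⇒ Sarana gihalusvavi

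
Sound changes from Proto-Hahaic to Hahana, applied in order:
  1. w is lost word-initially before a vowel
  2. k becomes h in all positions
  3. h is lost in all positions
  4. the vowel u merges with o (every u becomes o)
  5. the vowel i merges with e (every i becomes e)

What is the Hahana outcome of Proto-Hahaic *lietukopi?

leetoope

Hahana: start from *lietukopi.
  rule 1: no change — lietukopi
  rule 2 (unconditioned shift): lietukopi → lietuhopi
  rule 3 (h-loss): lietuhopi → lietuopi
  rule 4 (vowel merger): lietuopi → lietoopi
  rule 5 (vowel merger): lietoopi → leetoope
  ⇒ Hahana leetoope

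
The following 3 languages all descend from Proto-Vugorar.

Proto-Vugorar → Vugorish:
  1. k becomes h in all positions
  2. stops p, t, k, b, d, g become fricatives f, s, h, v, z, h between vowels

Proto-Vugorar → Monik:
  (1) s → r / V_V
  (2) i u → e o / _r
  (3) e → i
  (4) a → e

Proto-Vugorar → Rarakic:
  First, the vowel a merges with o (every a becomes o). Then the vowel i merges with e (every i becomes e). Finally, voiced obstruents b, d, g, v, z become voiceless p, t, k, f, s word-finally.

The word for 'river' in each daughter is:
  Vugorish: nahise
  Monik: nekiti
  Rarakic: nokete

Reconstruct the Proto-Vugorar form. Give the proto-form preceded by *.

Position 4: Vugorish has i, Monik has i, Rarakic has e. Vugorish preserves i here (none of its changes turn any other segment into i), so the proto-segment is *i.
Position 3: Vugorish has h, Monik has k, Rarakic has k. Monik preserves k here (none of its changes turn any other segment into k), so the proto-segment is *k.
Position 5: Vugorish has s, Monik has t, Rarakic has t. Monik preserves t here (none of its changes turn any other segment into t), so the proto-segment is *t.
Verify the candidate proto-form against each daughter:
Vugorish: start from *nakite.
  rule 1 (unconditioned shift): nakite → nahite
  rule 2 (intervocalic lenition): nahite → nahise
  ⇒ Vugorish nahise
Monik: *nakite
  nakite (rule 1 does not apply)
  nakite (rule 2 does not apply)
  nakite → nakiti   [vowel merger]
  nakiti → nekiti   [vowel merger]
  giving Monik nekiti.
Rarakic: start from *nakite.
  rule 1 (vowel merger): nakite → nokite
  rule 2 (vowel merger): nokite → nokete
  rule 3: no change — nokete
  ⇒ Rarakic nokete
*nakite is the unique common source.

*nakite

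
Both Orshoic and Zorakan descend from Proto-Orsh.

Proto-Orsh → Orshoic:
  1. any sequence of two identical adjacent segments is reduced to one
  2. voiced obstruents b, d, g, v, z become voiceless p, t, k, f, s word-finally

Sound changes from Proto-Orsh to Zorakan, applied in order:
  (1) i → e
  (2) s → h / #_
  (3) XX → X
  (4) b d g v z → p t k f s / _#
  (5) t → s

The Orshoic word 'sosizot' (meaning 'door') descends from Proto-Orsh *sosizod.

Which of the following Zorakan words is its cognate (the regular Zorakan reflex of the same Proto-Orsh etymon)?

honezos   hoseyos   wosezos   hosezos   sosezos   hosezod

hosezos

Zorakan: *sosizod
  sosizod → sosezod   [vowel merger]
  sosezod → hosezod   [debuccalisation]
  hosezod (rule 3 does not apply)
  hosezod → hosezot   [final devoicing]
  hosezot → hosezos   [unconditioned shift]
  giving Zorakan hosezos.
The other candidates each miss or misapply at least one Zorakan change.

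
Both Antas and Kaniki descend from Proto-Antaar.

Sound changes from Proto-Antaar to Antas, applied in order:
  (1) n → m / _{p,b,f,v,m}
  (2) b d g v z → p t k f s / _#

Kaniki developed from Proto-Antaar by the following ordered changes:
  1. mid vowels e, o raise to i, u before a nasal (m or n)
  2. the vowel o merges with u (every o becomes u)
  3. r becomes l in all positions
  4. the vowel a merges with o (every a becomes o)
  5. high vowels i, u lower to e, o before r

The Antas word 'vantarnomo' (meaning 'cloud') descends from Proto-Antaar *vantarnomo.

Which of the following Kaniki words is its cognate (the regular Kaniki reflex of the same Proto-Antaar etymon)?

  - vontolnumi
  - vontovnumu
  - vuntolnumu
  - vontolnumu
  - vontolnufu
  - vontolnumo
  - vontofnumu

Kaniki: start from *vantarnomo.
  rule 1 (pre-nasal raising): vantarnomo → vantarnumo
  rule 2 (vowel merger): vantarnumo → vantarnumu
  rule 3 (unconditioned shift): vantarnumu → vantalnumu
  rule 4 (vowel merger): vantalnumu → vontolnumu
  rule 5: no change — vontolnumu
  ⇒ Kaniki vontolnumu

vontolnumu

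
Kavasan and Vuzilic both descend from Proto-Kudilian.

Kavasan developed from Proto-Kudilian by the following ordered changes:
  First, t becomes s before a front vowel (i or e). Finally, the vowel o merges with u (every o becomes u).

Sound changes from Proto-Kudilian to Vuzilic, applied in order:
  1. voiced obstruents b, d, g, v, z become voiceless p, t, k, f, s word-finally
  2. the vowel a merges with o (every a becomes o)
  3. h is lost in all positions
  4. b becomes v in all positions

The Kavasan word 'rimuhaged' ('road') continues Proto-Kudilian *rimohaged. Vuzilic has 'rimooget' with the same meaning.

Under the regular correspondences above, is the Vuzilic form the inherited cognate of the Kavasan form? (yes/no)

Derive the expected Vuzilic reflex of *rimohaged:
Vuzilic: *rimohaged > rimohaget > rimohoget > rimooget  (by final devoicing, vowel merger, h-loss)
Vuzilic 'rimooget' matches the regular reflex exactly, so the pair is cognate.

yes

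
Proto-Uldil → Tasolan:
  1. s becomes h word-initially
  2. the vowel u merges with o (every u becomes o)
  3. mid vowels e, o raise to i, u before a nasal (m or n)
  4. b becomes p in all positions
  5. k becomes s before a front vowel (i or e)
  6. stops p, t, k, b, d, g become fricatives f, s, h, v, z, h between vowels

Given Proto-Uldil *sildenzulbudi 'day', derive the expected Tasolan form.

Tasolan: *sildenzulbudi > hildenzulbudi > hildenzolbodi > hildinzolbodi > hildinzolpodi > hildinzolpozi  (by debuccalisation, vowel merger, pre-nasal raising, unconditioned shift, intervocalic lenition)

hildinzolpozi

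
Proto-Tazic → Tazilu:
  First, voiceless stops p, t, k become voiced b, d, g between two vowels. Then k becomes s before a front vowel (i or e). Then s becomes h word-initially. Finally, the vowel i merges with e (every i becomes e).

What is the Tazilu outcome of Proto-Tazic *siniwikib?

henewegeb

Tazilu: *siniwikib > siniwigib > hiniwigib > henewegeb  (by intervocalic voicing, debuccalisation, vowel merger)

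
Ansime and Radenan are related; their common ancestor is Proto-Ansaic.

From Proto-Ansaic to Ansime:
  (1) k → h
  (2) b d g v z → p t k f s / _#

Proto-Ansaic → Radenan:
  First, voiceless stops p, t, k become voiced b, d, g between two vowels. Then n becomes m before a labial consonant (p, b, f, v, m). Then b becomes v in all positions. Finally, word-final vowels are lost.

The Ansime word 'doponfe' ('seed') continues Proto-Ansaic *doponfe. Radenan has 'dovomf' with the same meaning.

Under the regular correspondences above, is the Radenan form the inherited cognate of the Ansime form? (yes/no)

Derive the expected Radenan reflex of *doponfe:
Radenan: *doponfe
  doponfe → dobonfe   [intervocalic voicing]
  dobonfe → dobomfe   [nasal place assimilation]
  dobomfe → dovomfe   [unconditioned shift]
  dovomfe → dovomf   [apocope]
  giving Radenan dovomf.
Radenan 'dovomf' matches the regular reflex exactly, so the pair is cognate.

yes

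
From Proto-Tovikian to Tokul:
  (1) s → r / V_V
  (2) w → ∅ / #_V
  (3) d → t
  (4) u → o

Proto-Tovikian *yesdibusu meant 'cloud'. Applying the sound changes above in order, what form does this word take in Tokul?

yestiboro

Tokul: *yesdibusu
  yesdibusu → yesdiburu   [rhotacism]
  yesdiburu (rule 2 does not apply)
  yesdiburu → yestiburu   [unconditioned shift]
  yestiburu → yestiboro   [vowel merger]
  giving Tokul yestiboro.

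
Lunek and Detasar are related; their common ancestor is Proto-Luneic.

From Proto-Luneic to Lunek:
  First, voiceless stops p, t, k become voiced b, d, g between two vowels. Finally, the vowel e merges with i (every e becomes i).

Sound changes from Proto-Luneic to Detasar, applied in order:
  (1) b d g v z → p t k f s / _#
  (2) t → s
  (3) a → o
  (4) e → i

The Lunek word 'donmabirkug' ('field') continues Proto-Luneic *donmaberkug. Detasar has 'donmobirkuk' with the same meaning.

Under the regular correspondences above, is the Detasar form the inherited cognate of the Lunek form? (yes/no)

Derive the expected Detasar reflex of *donmaberkug:
Detasar: *donmaberkug
  donmaberkug → donmaberkuk   [final devoicing]
  donmaberkuk (rule 2 does not apply)
  donmaberkuk → donmoberkuk   [vowel merger]
  donmoberkuk → donmobirkuk   [vowel merger]
  giving Detasar donmobirkuk.
Detasar 'donmobirkuk' matches the regular reflex exactly, so the pair is cognate.

yes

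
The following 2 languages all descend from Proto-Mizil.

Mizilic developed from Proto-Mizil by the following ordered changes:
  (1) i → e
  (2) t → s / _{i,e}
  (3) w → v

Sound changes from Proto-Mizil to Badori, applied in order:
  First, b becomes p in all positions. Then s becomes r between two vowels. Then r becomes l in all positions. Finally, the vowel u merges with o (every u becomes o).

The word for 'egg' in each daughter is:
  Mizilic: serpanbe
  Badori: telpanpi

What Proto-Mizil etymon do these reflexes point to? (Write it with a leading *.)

Position 7: Mizilic has b, Badori has p. Mizilic preserves b here (none of its changes turn any other segment into b), so the proto-segment is *b.
Position 8: Mizilic has e, Badori has i. Badori preserves i here (none of its changes turn any other segment into i), so the proto-segment is *i.
Position 1: Mizilic has s, Badori has t. Badori preserves t here (none of its changes turn any other segment into t), so the proto-segment is *t.
Continuing position by position gives *terpanbi; check it forward:
Mizilic: *terpanbi
  terpanbi → terpanbe   [vowel merger]
  terpanbe → serpanbe   [palatalisation]
  serpanbe (rule 3 does not apply)
  giving Mizilic serpanbe.
Badori: *terpanbi > terpanpi > telpanpi  (by unconditioned shift, unconditioned shift)
Only *terpanbi yields all of Mizilic serpanbe, Badori telpanpi.

*terpanbi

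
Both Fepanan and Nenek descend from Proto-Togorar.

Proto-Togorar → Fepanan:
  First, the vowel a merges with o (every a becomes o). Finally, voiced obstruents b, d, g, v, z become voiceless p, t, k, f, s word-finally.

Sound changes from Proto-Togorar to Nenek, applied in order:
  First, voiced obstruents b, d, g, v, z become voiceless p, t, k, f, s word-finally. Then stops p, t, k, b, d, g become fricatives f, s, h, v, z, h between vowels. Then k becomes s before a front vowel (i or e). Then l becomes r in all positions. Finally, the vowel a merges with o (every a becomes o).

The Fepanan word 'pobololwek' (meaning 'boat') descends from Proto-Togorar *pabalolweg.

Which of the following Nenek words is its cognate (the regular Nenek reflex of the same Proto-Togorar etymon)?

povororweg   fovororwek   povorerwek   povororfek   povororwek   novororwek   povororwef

povororwek

Nenek: *pabalolweg
  pabalolweg → pabalolwek   [final devoicing]
  pabalolwek → pavalolwek   [intervocalic lenition]
  pavalolwek (rule 3 does not apply)
  pavalolwek → pavarorwek   [unconditioned shift]
  pavarorwek → povororwek   [vowel merger]
  giving Nenek povororwek.
Only 'povororwek' matches the regular Nenek development of *pabalolweg.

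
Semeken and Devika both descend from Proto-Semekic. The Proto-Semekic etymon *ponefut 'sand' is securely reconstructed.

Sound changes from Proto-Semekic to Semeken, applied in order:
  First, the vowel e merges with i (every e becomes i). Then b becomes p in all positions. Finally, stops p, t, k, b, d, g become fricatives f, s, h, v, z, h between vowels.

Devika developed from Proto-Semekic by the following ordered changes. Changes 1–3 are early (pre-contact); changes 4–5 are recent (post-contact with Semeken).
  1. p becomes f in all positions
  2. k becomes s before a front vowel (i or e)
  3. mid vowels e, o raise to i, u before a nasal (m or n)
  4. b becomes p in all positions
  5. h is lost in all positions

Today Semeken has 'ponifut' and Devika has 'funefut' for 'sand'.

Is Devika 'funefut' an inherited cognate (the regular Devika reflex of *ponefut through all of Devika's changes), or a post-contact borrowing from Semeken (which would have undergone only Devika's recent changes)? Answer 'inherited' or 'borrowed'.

If inherited, *ponefut would pass through all of Devika's changes:
Devika: start from *ponefut.
  rule 1 (unconditioned shift): ponefut → fonefut
  rule 2: no change — fonefut
  rule 3 (pre-nasal raising): fonefut → funefut
  rule 4: no change — funefut
  rule 5: no change — funefut
  ⇒ Devika funefut
If borrowed from Semeken 'ponifut' after the early changes, it would undergo only the recent ones:
  rule 4 (unconditioned shift): no change (ponifut)
  rule 5 (h-loss): no change (ponifut)
  ⇒ as a loan: ponifut
Devika 'funefut' matches the inherited outcome exactly, so it is an inherited cognate, not a loan.

inherited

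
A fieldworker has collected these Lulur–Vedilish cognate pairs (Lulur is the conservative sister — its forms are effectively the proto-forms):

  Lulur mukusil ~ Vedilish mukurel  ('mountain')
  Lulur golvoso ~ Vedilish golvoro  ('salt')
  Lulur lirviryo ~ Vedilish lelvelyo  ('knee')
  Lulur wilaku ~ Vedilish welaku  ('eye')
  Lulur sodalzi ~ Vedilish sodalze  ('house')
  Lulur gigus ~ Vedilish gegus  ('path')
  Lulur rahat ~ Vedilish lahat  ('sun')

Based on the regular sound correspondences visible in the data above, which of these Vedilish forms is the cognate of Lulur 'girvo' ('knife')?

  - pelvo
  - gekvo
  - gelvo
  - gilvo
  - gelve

lirviryo ~ lelvelyo — Lulur i corresponds to Vedilish e after a consonant, before r.
lirviryo ~ lelvelyo — Lulur r corresponds to Vedilish l after a vowel, before a labial obstruent.
Applying these to Lulur 'girvo':
  girvo → gervo   (i→e after a consonant, before r)
  gervo → gelvo   (r→l after a vowel, before a labial obstruent)
So the Vedilish cognate is 'gelvo'.

gelvo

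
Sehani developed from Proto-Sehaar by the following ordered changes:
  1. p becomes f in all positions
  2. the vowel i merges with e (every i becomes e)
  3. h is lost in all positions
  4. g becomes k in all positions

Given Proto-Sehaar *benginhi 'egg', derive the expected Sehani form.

Sehani: *benginhi > bengenhe > bengene > benkene  (by vowel merger, h-loss, unconditioned shift)

benkene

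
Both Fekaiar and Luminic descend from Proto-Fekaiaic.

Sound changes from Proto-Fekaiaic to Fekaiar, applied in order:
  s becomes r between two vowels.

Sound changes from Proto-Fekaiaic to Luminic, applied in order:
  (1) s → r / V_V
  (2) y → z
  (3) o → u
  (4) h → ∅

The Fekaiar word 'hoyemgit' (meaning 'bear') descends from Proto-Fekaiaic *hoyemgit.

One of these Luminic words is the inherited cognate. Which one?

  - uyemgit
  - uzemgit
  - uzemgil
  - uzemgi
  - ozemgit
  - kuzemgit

uzemgit

Luminic: start from *hoyemgit.
  rule 1: no change — hoyemgit
  rule 2 (unconditioned shift): hoyemgit → hozemgit
  rule 3 (vowel merger): hozemgit → huzemgit
  rule 4 (h-loss): huzemgit → uzemgit
  ⇒ Luminic uzemgit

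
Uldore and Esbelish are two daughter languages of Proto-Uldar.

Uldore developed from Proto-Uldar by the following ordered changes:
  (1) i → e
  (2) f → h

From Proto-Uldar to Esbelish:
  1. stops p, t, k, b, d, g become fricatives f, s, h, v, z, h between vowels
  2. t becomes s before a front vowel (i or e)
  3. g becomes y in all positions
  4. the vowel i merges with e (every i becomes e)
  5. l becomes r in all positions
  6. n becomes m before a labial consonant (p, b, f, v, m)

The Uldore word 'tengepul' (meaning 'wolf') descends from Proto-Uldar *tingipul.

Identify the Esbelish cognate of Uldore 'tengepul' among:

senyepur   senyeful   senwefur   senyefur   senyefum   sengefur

Esbelish: start from *tingipul.
  rule 1 (intervocalic lenition): tingipul → tingiful
  rule 2 (palatalisation): tingiful → singiful
  rule 3 (unconditioned shift): singiful → sinyiful
  rule 4 (vowel merger): sinyiful → senyeful
  rule 5 (unconditioned shift): senyeful → senyefur
  rule 6: no change — senyefur
  ⇒ Esbelish senyefur

senyefur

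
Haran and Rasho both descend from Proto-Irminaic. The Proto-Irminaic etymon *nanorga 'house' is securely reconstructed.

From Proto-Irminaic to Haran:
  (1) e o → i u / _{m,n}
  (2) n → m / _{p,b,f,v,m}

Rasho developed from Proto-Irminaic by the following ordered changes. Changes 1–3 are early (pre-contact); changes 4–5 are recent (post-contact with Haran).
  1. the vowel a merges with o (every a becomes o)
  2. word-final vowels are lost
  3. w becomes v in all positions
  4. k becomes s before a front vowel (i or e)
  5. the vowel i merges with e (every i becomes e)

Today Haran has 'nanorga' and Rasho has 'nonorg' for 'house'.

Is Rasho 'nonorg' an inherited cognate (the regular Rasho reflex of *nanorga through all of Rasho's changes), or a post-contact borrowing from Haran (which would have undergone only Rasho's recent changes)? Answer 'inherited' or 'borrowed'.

If inherited, *nanorga would pass through all of Rasho's changes:
Rasho: start from *nanorga.
  rule 1 (vowel merger): nanorga → nonorgo
  rule 2 (apocope): nonorgo → nonorg
  rule 3: no change — nonorg
  rule 4: no change — nonorg
  rule 5: no change — nonorg
  ⇒ Rasho nonorg
If borrowed from Haran 'nanorga' after the early changes, it would undergo only the recent ones:
  rule 4 (palatalisation): no change (nanorga)
  rule 5 (vowel merger): no change (nanorga)
  ⇒ as a loan: nanorga
Rasho 'nonorg' matches the inherited outcome exactly, so it is an inherited cognate, not a loan.

inherited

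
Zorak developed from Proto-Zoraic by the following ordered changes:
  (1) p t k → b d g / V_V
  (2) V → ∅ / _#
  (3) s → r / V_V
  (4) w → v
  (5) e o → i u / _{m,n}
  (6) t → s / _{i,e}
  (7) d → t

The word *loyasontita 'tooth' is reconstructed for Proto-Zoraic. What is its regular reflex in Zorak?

Zorak: *loyasontita > loyasontida > loyasontid > loyarontid > loyaruntid > loyarunsid > loyarunsit  (by intervocalic voicing, apocope, rhotacism, pre-nasal raising, palatalisation, unconditioned shift)

loyarunsit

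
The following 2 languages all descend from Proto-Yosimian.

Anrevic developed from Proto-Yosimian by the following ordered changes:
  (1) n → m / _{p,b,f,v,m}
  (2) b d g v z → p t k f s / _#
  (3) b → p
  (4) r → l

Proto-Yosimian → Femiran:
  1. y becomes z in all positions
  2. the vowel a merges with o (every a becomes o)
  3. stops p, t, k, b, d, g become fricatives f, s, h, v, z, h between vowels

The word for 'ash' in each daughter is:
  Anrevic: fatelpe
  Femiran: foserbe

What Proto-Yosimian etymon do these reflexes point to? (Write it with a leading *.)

Position 6: Anrevic has p, Femiran has b. Femiran preserves b here (none of its changes turn any other segment into b), so the proto-segment is *b.
Position 2: Anrevic has a, Femiran has o. Anrevic preserves a here (none of its changes turn any other segment into a), so the proto-segment is *a.
Verify the candidate proto-form against each daughter:
Anrevic: start from *faterbe.
  rule 1: no change — faterbe
  rule 2: no change — faterbe
  rule 3 (unconditioned shift): faterbe → faterpe
  rule 4 (unconditioned shift): faterpe → fatelpe
  ⇒ Anrevic fatelpe
Femiran: *faterbe
  faterbe (rule 1 does not apply)
  faterbe → foterbe   [vowel merger]
  foterbe → foserbe   [intervocalic lenition]
  giving Femiran foserbe.
No other proto-form is consistent with every reflex, so the reconstruction is *faterbe.

*faterbe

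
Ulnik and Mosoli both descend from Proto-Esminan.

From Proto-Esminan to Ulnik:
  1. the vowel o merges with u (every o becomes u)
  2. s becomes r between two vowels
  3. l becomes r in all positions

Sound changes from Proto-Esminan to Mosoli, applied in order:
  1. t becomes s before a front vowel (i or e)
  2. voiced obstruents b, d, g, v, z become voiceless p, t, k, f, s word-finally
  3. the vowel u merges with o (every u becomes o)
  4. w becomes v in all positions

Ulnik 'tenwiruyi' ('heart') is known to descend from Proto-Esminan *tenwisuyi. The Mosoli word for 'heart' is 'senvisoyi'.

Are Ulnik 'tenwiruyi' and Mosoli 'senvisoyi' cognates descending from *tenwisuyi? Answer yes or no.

Derive the expected Mosoli reflex of *tenwisuyi:
Mosoli: *tenwisuyi > senwisuyi > senwisoyi > senvisoyi  (by palatalisation, vowel merger, unconditioned shift)
Mosoli 'senvisoyi' matches the regular reflex exactly, so the pair is cognate.

yes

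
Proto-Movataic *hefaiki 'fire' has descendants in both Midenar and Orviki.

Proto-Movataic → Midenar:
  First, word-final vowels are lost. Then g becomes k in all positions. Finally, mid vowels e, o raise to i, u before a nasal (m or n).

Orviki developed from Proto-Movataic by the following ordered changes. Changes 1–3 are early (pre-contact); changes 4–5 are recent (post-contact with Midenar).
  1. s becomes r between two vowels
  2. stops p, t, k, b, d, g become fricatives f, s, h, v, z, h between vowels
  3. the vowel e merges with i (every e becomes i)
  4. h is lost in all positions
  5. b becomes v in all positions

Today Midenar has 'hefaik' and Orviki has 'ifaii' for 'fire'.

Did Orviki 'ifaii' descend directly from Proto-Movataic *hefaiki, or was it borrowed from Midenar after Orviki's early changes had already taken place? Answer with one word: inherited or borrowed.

If inherited, *hefaiki would pass through all of Orviki's changes:
Orviki: *hefaiki
  hefaiki (rule 1 does not apply)
  hefaiki → hefaihi   [intervocalic lenition]
  hefaihi → hifaihi   [vowel merger]
  hifaihi → ifaii   [h-loss]
  ifaii (rule 5 does not apply)
  giving Orviki ifaii.
If borrowed from Midenar 'hefaik' after the early changes, it would undergo only the recent ones:
  rule 4 (h-loss): hefaik → efaik
  rule 5 (unconditioned shift): no change (efaik)
  ⇒ as a loan: efaik
Orviki 'ifaii' matches the inherited outcome exactly, so it is an inherited cognate, not a loan.

inherited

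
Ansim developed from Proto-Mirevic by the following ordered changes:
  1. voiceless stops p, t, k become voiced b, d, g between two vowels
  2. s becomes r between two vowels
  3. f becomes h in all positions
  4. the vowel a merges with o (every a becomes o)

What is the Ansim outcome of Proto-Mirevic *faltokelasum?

holtogelorum

Ansim: *faltokelasum > faltogelasum > faltogelarum > haltogelarum > holtogelorum  (by intervocalic voicing, rhotacism, unconditioned shift, vowel merger)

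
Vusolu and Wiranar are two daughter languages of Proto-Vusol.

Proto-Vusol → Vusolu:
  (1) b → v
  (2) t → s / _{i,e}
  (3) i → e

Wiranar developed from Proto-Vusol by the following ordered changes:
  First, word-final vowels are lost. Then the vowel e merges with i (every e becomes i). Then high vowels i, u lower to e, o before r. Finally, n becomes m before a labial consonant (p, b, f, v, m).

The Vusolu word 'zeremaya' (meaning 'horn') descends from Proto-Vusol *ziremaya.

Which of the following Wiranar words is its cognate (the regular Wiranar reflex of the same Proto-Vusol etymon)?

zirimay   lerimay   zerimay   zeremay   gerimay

zerimay

Wiranar: *ziremaya
  ziremaya → ziremay   [apocope]
  ziremay → zirimay   [vowel merger]
  zirimay → zerimay   [pre-rhotic lowering]
  zerimay (rule 4 does not apply)
  giving Wiranar zerimay.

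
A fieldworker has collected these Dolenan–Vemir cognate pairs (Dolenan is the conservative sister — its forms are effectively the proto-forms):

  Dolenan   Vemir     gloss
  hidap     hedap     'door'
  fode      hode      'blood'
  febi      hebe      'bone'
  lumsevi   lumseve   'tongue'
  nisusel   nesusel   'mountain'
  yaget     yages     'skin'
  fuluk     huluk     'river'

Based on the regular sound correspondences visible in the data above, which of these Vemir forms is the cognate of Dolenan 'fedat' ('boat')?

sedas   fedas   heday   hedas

hedas

febi ~ hebe — Dolenan f corresponds to Vemir h word-initially before a front vowel.
yaget ~ yages — Dolenan t corresponds to Vemir s word-finally.
Applying these to Dolenan 'fedat':
  fedat → hedat   (f→h word-initially before a front vowel)
  hedat → hedas   (t→s word-finally)
So the Vemir cognate is 'hedas'.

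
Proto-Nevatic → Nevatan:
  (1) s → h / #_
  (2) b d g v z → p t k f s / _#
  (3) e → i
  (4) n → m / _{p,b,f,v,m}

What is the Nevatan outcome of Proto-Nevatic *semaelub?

himailup

Nevatan: start from *semaelub.
  rule 1 (debuccalisation): semaelub → hemaelub
  rule 2 (final devoicing): hemaelub → hemaelup
  rule 3 (vowel merger): hemaelup → himailup
  rule 4: no change — himailup
  ⇒ Nevatan himailup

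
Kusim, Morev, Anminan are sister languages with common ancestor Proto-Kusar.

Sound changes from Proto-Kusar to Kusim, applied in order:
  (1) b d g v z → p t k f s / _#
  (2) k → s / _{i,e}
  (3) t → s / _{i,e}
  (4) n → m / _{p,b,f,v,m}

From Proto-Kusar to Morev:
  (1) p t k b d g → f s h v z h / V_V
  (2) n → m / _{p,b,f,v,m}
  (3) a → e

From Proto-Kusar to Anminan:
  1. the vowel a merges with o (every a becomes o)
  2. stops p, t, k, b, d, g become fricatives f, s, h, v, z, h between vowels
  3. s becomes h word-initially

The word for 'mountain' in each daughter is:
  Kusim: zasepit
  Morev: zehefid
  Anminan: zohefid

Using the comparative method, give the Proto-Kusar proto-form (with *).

Position 2: Kusim has a, Morev has e, Anminan has o. Kusim preserves a here (none of its changes turn any other segment into a), so the proto-segment is *a.
Position 3: Kusim has s, Morev has h, Anminan has h. Taking the neighbouring segments as reconstructed: Kusim s could go back to *t or *k or *s; Morev h could go back to *k or *g or *h; Anminan h could go back to *k or *g or *h — the one source consistent with every daughter is *k.
Continuing position by position gives *zakepid; check it forward:
Kusim: *zakepid > zakepit > zasepit  (by final devoicing, palatalisation)
Morev: *zakepid
  zakepid → zahefid   [intervocalic lenition]
  zahefid (rule 2 does not apply)
  zahefid → zehefid   [vowel merger]
  giving Morev zehefid.
Anminan: *zakepid > zokepid > zohefid  (by vowel merger, intervocalic lenition)
*zakepid is the unique common source.

*zakepid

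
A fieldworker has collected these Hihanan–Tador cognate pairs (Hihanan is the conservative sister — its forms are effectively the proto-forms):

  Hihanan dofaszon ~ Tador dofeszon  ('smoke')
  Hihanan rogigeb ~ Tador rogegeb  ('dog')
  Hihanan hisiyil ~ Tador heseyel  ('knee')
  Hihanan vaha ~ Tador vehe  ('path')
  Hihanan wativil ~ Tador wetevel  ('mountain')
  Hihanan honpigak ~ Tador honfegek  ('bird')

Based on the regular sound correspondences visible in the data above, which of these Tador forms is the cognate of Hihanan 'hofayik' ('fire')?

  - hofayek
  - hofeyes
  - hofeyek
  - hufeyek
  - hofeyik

dofaszon ~ dofeszon, vaha ~ vehe — Hihanan a corresponds to Tador e after a consonant, before a consonant other than r, m, n, p, b, f, v.
rogigeb ~ rogegeb, hisiyil ~ heseyel — Hihanan i corresponds to Tador e after a consonant, before a consonant other than r, m, n, p, b, f, v.
Applying these to Hihanan 'hofayik':
  hofayik → hofeyik   (a→e after a consonant, before a consonant other than r, m, n, p, b, f, v)
  hofeyik → hofeyek   (i→e after a consonant, before a consonant other than r, m, n, p, b, f, v)
So the Tador cognate is 'hofeyek'.

hofeyek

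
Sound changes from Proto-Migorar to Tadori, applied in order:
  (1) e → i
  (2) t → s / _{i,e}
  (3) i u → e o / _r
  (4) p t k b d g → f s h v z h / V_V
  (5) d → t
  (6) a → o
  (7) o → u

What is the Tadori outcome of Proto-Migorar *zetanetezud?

zisunisizut

Tadori: *zetanetezud > zitanitizud > zitanisizud > zisanisizud > zisanisizut > zisonisizut > zisunisizut  (by vowel merger, palatalisation, intervocalic lenition, unconditioned shift, vowel merger, vowel merger)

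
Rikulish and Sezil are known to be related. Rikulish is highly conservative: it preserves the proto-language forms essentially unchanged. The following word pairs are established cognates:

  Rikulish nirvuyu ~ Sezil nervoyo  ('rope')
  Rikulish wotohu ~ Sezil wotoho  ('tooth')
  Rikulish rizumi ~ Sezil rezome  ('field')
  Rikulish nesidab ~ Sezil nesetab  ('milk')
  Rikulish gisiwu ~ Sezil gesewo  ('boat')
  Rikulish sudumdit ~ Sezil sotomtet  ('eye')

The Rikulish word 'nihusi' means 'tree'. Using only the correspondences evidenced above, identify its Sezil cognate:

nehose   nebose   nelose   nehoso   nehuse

rizumi ~ rezome, nesidab ~ nesetab — Rikulish i corresponds to Sezil e after a consonant, before a consonant other than r, m, n, p, b, f, v.
nirvuyu ~ nervoyo, sudumdit ~ sotomtet — Rikulish u corresponds to Sezil o after a consonant, before a consonant other than r, m, n, p, b, f, v.
rizumi ~ rezome — Rikulish i corresponds to Sezil e word-finally.
Applying these to Rikulish 'nihusi':
  nihusi → nehusi   (i→e after a consonant, before a consonant other than r, m, n, p, b, f, v)
  nehusi → nehosi   (u→o after a consonant, before a consonant other than r, m, n, p, b, f, v)
  nehosi → nehose   (i→e word-finally)
So the Sezil cognate is 'nehose'.

nehose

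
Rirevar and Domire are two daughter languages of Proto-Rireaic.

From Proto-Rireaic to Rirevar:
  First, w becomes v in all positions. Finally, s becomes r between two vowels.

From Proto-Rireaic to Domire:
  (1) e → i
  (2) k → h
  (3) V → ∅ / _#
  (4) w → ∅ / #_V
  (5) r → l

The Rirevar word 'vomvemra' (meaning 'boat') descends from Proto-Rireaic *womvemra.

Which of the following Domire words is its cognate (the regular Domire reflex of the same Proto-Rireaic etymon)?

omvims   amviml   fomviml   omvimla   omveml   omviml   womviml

omviml

Domire: *womvemra > womvimra > womvimr > omvimr > omviml  (by vowel merger, apocope, glide loss, unconditioned shift)
Among the options, 'omviml' alone shows every Domire change applied in order.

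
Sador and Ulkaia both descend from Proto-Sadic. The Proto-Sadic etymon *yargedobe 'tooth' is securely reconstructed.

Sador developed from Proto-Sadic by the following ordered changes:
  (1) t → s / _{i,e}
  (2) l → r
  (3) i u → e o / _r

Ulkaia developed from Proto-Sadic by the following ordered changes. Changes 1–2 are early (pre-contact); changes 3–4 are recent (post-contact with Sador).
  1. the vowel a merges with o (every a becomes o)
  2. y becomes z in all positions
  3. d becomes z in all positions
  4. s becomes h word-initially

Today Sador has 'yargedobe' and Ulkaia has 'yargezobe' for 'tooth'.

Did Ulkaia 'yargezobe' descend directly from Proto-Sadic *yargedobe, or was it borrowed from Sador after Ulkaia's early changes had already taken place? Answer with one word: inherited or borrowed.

borrowed

If inherited, *yargedobe would pass through all of Ulkaia's changes:
Ulkaia: *yargedobe
  yargedobe → yorgedobe   [vowel merger]
  yorgedobe → zorgedobe   [unconditioned shift]
  zorgedobe → zorgezobe   [unconditioned shift]
  zorgezobe (rule 4 does not apply)
  giving Ulkaia zorgezobe.
If borrowed from Sador 'yargedobe' after the early changes, it would undergo only the recent ones:
  rule 3 (unconditioned shift): yargedobe → yargezobe
  rule 4 (debuccalisation): no change (yargezobe)
  ⇒ as a loan: yargezobe
Ulkaia 'yargezobe' matches the loan outcome 'yargezobe', not the inherited 'zorgezobe' — it skipped the early Ulkaia changes, so it was borrowed from Sador.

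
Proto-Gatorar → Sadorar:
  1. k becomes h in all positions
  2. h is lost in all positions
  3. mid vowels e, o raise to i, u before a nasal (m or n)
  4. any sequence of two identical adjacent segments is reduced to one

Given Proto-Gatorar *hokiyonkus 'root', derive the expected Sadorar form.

oiyunus

Sadorar: start from *hokiyonkus.
  rule 1 (unconditioned shift): hokiyonkus → hohiyonhus
  rule 2 (h-loss): hohiyonhus → oiyonus
  rule 3 (pre-nasal raising): oiyonus → oiyunus
  rule 4: no change — oiyunus
  ⇒ Sadorar oiyunus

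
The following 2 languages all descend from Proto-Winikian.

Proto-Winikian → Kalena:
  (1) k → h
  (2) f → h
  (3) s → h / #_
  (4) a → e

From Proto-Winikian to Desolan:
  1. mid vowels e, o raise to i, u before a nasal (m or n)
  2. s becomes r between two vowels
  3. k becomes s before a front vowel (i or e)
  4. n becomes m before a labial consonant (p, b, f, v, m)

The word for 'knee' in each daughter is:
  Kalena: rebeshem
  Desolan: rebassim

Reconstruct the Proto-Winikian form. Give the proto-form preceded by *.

*rebaskem

Position 7: Kalena has e, Desolan has i. Taking the neighbouring segments as reconstructed: Kalena e could go back to *a or *e; Desolan i could go back to *e or *i — the one source consistent with every daughter is *e.
Position 6: Kalena has h, Desolan has s. Taking the neighbouring segments as reconstructed: Kalena h could go back to *k or *f or *h; Desolan s could go back to *k or *s — the one source consistent with every daughter is *k.
Position 4: Kalena has e, Desolan has a. Desolan preserves a here (none of its changes turn any other segment into a), so the proto-segment is *a.
Verify the candidate proto-form against each daughter:
Kalena: *rebaskem
  rebaskem → rebashem   [unconditioned shift]
  rebashem (rule 2 does not apply)
  rebashem (rule 3 does not apply)
  rebashem → rebeshem   [vowel merger]
  giving Kalena rebeshem.
Desolan: *rebaskem
  rebaskem → rebaskim   [pre-nasal raising]
  rebaskim (rule 2 does not apply)
  rebaskim → rebassim   [palatalisation]
  rebassim (rule 4 does not apply)
  giving Desolan rebassim.
Only *rebaskem yields all of Kalena rebeshem, Desolan rebassim.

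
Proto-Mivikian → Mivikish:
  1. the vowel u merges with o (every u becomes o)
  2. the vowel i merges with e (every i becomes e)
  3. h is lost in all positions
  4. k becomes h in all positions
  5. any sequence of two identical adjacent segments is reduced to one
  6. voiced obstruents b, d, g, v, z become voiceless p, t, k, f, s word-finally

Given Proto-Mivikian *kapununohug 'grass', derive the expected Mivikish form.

Mivikish: *kapununohug > kapononohog > kapononoog > hapononoog > hapononog > hapononok  (by vowel merger, h-loss, unconditioned shift, degemination, final devoicing)

hapononok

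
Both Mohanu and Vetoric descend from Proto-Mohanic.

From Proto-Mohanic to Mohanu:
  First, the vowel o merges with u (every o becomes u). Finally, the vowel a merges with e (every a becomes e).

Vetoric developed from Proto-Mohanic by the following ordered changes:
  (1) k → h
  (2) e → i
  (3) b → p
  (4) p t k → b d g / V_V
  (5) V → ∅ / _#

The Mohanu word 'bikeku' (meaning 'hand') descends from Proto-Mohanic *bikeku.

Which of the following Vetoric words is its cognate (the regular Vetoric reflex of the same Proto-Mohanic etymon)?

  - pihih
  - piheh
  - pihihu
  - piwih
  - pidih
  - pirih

pihih

Vetoric: *bikeku
  bikeku → bihehu   [unconditioned shift]
  bihehu → bihihu   [vowel merger]
  bihihu → pihihu   [unconditioned shift]
  pihihu (rule 4 does not apply)
  pihihu → pihih   [apocope]
  giving Vetoric pihih.
Among the options, 'pihih' alone shows every Vetoric change applied in order.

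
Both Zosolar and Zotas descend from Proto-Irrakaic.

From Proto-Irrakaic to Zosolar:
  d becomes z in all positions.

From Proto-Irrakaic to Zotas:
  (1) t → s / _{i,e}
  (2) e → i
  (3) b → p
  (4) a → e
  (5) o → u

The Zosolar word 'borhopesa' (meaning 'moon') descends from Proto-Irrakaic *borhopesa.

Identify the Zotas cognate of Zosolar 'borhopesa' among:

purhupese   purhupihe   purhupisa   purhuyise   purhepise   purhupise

purhupise

Zotas: start from *borhopesa.
  rule 1: no change — borhopesa
  rule 2 (vowel merger): borhopesa → borhopisa
  rule 3 (unconditioned shift): borhopisa → porhopisa
  rule 4 (vowel merger): porhopisa → porhopise
  rule 5 (vowel merger): porhopise → purhupise
  ⇒ Zotas purhupise
Only 'purhupise' matches the regular Zotas development of *borhopesa.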